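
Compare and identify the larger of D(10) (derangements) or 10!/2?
10!/2
D(10) = (10-1)·[D(9) + D(8)] = 9·[133,496 + 14,833] = 1,334,961; 10!/2 = 3,628,800/2 = 1,814,400.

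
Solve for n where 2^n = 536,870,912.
29

Explanation: 536,870,912 = 1,024 × 1,024 × 512 = 2^10 × 2^10 × 2^9 = 2^29, so n = 29.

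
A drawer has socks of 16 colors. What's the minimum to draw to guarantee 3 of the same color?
33

Worst case: 2 of each = 32. One more: 33.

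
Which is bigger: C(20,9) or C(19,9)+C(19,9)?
C(19,9)+C(19,9)

C(20,9)=167,960; C(19,9)+C(19,9)=92,378+92,378=184,756.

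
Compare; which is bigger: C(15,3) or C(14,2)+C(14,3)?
Equal

Reasoning: By Pascal's identity: C(15,3) = C(14,2)+C(14,3) = 455. Equal.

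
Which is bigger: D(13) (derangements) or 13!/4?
D(13) = (13-1)·[D(12) + D(11)] = 12·[176,214,841 + 14,684,570] = 2,290,792,932; 13!/4 = 6,227,020,800/4 = 1,556,755,200.

Answer: D(13)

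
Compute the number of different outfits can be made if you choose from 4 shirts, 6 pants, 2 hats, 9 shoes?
By the multiplication principle: 4 × 6 × 2 × 9 = 432.
Final answer: 432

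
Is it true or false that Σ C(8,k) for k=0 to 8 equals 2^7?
False

Reasoning: Binomial theorem: Σ C(8,k) = (1+1)^8 = 2^8 = 256; RHS 2^7 = 128.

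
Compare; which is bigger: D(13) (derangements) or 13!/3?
D(13) = (13-1)·[D(12) + D(11)] = 12·[176,214,841 + 14,684,570] = 2,290,792,932; 13!/3 = 6,227,020,800/3 = 2,075,673,600.
Final answer: D(13)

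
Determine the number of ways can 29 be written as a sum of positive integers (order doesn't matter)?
4,565

Solution: Pentagonal recurrence p(n) = p(n−1) + p(n−2) − p(n−5) − p(n−7) + …: p(29) = p(28) + p(27) − p(24) − p(22) + p(17) + p(14) − p(7) − p(3) = 3,718 + 3,010 − 1,575 − 1,002 + 297 + 135 − 15 − 3 = 4,565.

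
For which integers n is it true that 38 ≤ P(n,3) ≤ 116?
5

Solution: P(4,3)=24; P(5,3)=60; P(6,3)=120. So valid n = 5.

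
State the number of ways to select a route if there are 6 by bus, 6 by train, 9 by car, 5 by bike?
26

Solution: By the addition principle: 6 + 6 + 9 + 5 = 26.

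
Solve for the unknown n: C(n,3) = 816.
18
C(n,3) = n(n−1)(n−2)/3! is increasing in n, and n(n−1)(n−2) = 3!·816 = 4,896 ≈ (n−1)^3 gives n ≈ 18.0. Check: C(16,3) = 560, C(17,3) = 680, C(18,3) = 816 ✓. So n = 18.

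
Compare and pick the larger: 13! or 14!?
13!=6,227,020,800, 14!=87,178,291,200. 14! > 13!.
Final answer: 14!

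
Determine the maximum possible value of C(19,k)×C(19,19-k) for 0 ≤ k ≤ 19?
8,533,694,884

Working:
C(19,k)·C(19,19-k) = C(19,k)², maximised at the centre k = 9: C(19,9)² = 8,533,694,884.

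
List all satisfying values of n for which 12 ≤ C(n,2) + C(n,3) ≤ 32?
C(4,2)+C(4,3)=10; C(5,2)+C(5,3)=20; C(6,2)+C(6,3)=35. So valid n = 5.

Answer: 5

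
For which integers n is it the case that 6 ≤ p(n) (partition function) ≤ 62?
5, 6, 7, 8, 9, 10, 11

Explanation: Tabulating p(n) via p(n) = p(n−1) + p(n−2) − p(n−5) − p(n−7) + …: p(4)=5; p(5)=7; p(6)=11; p(7)=15; p(8)=22; p(9)=30; p(10)=42; p(11)=56; p(12)=77. So valid n = 5, 6, 7, 8, 9, 10, 11.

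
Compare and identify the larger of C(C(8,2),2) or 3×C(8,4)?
C(C(8,2),2)

Explanation: C(C(8,2),2)=378, 3×C(8,4)=210.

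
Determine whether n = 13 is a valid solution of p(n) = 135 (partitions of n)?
No

Working:
Pentagonal recurrence p(n) = p(n−1) + p(n−2) − p(n−5) − p(n−7) + …: p(13) = p(12) + p(11) − p(8) − p(6) + p(1) = 77 + 56 − 22 − 11 + 1 = 101, which does not equal 135.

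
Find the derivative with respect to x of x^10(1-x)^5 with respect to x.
Product rule: 10x^{9}(1-x)^{5} + x^10·(-5)(1-x)^{4}.
Final answer: 10x^9(1-x)^5 - 5x^10(1-x)^4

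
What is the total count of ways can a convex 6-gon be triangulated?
14
Using the Catalan number formula: C_n = C(2n, n) / (n+1)
C_4 = C(8, 4) / (4+1)
     = 70 / 5
     = 14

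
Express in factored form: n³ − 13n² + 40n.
n³ − 13n² + 40n = n(n² − 13n + 40) = n(n − 5)(n − 8).
Final answer: n(n − 5)(n − 8)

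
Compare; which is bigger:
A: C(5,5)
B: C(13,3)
B

Explanation: A=C(5,5)=1, B=C(13,3)=286.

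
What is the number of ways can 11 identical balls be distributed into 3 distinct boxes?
78

Working:
C(11+3-1, 3-1) = C(13, 2) = 78.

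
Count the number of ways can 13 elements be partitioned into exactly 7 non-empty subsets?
5,715,424

Reasoning: This equals S(13,7), the Stirling number of the 2nd kind.
Using the Stirling recurrence: S(n,k) = k·S(n-1,k) + S(n-1,k-1)
S(13,7) = 7·S(12,7) + S(12,6)
         = 7·627396 + 1323652
         = 4391772 + 1323652
         = 5,715,424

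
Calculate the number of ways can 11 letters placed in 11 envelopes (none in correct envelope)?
14,684,570
Using D(n) = (n-1)[D(n-1) + D(n-2)]:
D(11) = (11-1) × [D(10) + D(9)]
      = 10 × [1334961 + 133496]
      = 10 × 1468457
      = 14,684,570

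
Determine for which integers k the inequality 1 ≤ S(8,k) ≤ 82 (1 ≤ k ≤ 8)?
S(8,1)=1; S(8,2)=127; S(8,3)=966; S(8,4)=1,701; S(8,5)=1,050; S(8,6)=266; S(8,7)=28; S(8,8)=1. So valid k = 1, 7, 8.

Answer: 1, 7, 8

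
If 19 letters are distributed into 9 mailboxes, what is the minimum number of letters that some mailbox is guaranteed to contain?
3

Solution: Pigeonhole: ⌈19/9⌉ = 3.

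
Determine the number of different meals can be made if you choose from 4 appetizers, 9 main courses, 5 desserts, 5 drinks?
By the multiplication principle: 4 × 9 × 5 × 5 = 900.
Final answer: 900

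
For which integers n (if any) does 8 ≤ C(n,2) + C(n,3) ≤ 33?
C(3,2)+C(3,3)=4; C(4,2)+C(4,3)=10; C(5,2)+C(5,3)=20; C(6,2)+C(6,3)=35. So valid n = 4, 5.

Answer: 4, 5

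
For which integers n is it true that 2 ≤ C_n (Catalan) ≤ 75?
2, 3, 4, 5

C_1=1; C_2=2; C_3=5; C_4=14; C_5=42; C_6=132. So valid n = 2, 3, 4, 5.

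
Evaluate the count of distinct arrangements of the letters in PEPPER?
60

Reasoning: Word has 6 letters (P=3, E=2, R=1). Arrangements: 6!/Π(k!) = 60.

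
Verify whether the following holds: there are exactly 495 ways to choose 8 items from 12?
True

C(12,8) = 495.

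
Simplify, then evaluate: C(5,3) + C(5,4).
15

Solution: By Pascal's identity: C(6,4) = 15.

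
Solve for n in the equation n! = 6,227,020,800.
13

n! is strictly increasing. 11! = 39,916,800, 12! = 479,001,600, 13! = 6,227,020,800 ✓. So n = 13.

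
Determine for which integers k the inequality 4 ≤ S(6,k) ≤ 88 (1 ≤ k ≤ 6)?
2, 4, 5

S(6,1)=1; S(6,2)=31; S(6,3)=90; S(6,4)=65; S(6,5)=15; S(6,6)=1. So valid k = 2, 4, 5.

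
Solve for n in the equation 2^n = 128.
7

Explanation: 2^7 = 128, so n = 7.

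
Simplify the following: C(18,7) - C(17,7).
12,376

Reasoning: C(18,7) - C(17,7) = C(17,6) = 12,376.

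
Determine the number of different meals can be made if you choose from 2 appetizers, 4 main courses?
8

Explanation: By the multiplication principle: 2 × 4 = 8.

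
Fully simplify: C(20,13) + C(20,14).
By Pascal's identity: C(21,14) = 116,280.

Answer: 116,280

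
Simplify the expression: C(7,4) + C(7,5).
56

Working:
By Pascal's identity: C(8,5) = 56.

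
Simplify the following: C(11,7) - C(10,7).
210

C(11,7) - C(10,7) = C(10,6) = 210.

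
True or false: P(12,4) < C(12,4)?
P(12,4) = 11,880 and C(12,4) = 495; P(n,r) = r! × C(n,r) so P > C whenever r ≥ 2.
Final answer: False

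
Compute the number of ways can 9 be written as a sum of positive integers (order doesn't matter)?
Pentagonal recurrence p(n) = p(n−1) + p(n−2) − p(n−5) − p(n−7) + …: p(9) = p(8) + p(7) − p(4) − p(2) = 22 + 15 − 5 − 2 = 30.
Final answer: 30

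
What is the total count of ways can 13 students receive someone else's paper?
Using D(n) = (n-1)[D(n-1) + D(n-2)]:
D(13) = (13-1) × [D(12) + D(11)]
      = 12 × [176214841 + 14684570]
      = 12 × 190899411
      = 2,290,792,932

Answer: 2,290,792,932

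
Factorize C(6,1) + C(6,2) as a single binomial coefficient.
C(7,2)

Solution: By Pascal's identity: C(6,1) + C(6,2) = C(7,2) = 21.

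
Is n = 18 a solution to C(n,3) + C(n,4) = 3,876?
C(18,3) + C(18,4) = 816 + 3,060 = 3,876, which equals 3,876.
Final answer: Yes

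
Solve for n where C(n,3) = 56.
8

Working:
C(n,3) = n(n−1)(n−2)/3! is increasing in n, and n(n−1)(n−2) = 3!·56 = 336 ≈ (n−1)^3 gives n ≈ 8.0. Check: C(6,3) = 20, C(7,3) = 35, C(8,3) = 56 ✓. So n = 8.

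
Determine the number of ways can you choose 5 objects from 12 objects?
792

Explanation: C(12,5) = 12! / (5! × (12-5)!)
         = 12! / (5! × 7!)
         = 792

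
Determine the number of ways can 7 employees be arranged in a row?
5,040
Arrangements of 7 distinct objects: 7! = 5,040.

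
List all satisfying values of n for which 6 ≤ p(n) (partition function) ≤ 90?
Tabulating p(n) via p(n) = p(n−1) + p(n−2) − p(n−5) − p(n−7) + …: p(4)=5; p(5)=7; p(6)=11; p(7)=15; p(8)=22; p(9)=30; p(10)=42; p(11)=56; p(12)=77; p(13)=101. So valid n = 5, 6, 7, 8, 9, 10, 11, 12.

Answer: 5, 6, 7, 8, 9, 10, 11, 12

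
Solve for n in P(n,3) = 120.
6
P(n,3) = n(n−1)(n−2) is increasing in n; n(n−1)(n−2) ≈ (n−1)^3 = 120 gives n ≈ 5.9. Check: P(4,3) = 24, P(5,3) = 60, P(6,3) = 120 ✓. So n = 6.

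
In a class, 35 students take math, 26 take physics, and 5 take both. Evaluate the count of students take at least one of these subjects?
56

Working:
|A∪B| = |A|+|B|-|A∩B| = 35+26-5 = 56.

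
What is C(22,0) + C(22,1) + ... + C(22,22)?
Sum of binomial coefficients = 2^22 = 4,194,304.

Answer: 4,194,304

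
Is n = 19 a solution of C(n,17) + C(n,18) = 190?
Yes

Reasoning: C(19,17) + C(19,18) = 171 + 19 = 190, which equals 190.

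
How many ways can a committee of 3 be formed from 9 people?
84

Solution: C(9,3) = 9! / (3! × (9-3)!)
         = 9! / (3! × 6!)
         = 84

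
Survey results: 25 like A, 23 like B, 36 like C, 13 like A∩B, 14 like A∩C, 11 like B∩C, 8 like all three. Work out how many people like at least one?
54
|A∪B∪C| = 25+23+36-13-14-11+8 = 54.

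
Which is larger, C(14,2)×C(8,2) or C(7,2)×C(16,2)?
C(14,2)×C(8,2)

Reasoning: C(14,2)×C(8,2)=2,548, C(7,2)×C(16,2)=2,520.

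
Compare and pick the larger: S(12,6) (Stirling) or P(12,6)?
S(12,6)

Working:
S(12,6) = 6·S(11,6) + S(11,5) = 6·179,487 + 246,730 = 1,323,652; P(12,6) = 665,280.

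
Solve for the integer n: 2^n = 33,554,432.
33,554,432 = 1,024 × 1,024 × 32 = 2^10 × 2^10 × 2^5 = 2^25, so n = 25.
Final answer: 25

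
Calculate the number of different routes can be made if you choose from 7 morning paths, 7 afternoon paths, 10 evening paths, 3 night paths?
1,470

Reasoning: By the multiplication principle: 7 × 7 × 10 × 3 = 1,470.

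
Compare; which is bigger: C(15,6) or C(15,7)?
C(15,6)=5,005, C(15,7)=6,435.
Final answer: C(15,7)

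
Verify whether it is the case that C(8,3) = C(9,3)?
False

Solution: LHS = C(8,3) = 56; RHS = C(9,3) = 84. 56 ≠ 84, so the statement does not hold.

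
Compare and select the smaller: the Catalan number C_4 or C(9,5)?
C_4
C_4 = C(8,4)/(4+1) = 70/5 = 14; C(9,5) = 126.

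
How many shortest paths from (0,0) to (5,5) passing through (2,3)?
To (2,3): C(5,2)=10. From there: C(5,3)=10. Total: 100.
Final answer: 100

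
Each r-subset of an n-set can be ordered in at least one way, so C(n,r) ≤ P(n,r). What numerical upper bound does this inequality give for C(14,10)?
3,632,428,800

Reasoning: P(14,10) = 14·13·12·11·10·9·8·7·6·5 = 3,632,428,800, so C(14,10) ≤ 3,632,428,800. (The bound is loose by a factor of 10! = 3,628,800: C(14,10) = 3,632,428,800/3,628,800 = 1,001.)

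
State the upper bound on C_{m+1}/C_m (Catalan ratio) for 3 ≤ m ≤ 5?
22/7

Working:
C_{m+1}/C_m = 2(2m+1)/(m+2), which increases with m. Maximum at m = 5: 2·11/7 = 22/7.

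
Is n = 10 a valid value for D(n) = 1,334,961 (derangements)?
Yes

Reasoning: D(10) = (10-1)·[D(9) + D(8)] = 9·[133,496 + 14,833] = 1,334,961, which equals 1,334,961.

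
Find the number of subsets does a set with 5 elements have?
32

Reasoning: Each element can be included or excluded: 2^5 = 32.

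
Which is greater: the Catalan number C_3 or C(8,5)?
C(8,5)
C_3 = C(6,3)/(3+1) = 20/4 = 5; C(8,5) = 56.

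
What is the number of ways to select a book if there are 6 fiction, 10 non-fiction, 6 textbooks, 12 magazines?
By the addition principle: 6 + 10 + 6 + 12 = 34.
Final answer: 34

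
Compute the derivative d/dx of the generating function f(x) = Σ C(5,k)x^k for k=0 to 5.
Σ k·C(5,k)x^(k-1) for k=1 to 5

Term-by-term differentiation gives Σ k·C(5,k)x^{k-1} for k=1 to 5.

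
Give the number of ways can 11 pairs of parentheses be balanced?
Using the Catalan number formula: C_n = C(2n, n) / (n+1)
C_11 = C(22, 11) / (11+1)
     = 705432 / 12
     = 58,786

Answer: 58,786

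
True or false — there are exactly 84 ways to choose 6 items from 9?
True

Solution: C(9,6) = 84.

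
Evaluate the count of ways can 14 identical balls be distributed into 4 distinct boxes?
680

Reasoning: C(14+4-1, 4-1) = C(17, 3) = 680.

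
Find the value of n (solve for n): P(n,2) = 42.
7

Solution: P(n,2) = n(n−1) is increasing in n; n(n−1) ≈ (n−0.5)^2 = 42 gives n ≈ 7.0. Check: P(5,2) = 20, P(6,2) = 30, P(7,2) = 42 ✓. So n = 7.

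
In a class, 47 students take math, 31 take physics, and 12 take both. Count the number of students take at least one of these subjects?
66

Solution: |A∪B| = |A|+|B|-|A∩B| = 47+31-12 = 66.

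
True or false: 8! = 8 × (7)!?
True

Explanation: By definition n! = n × (n-1)!, so 8! = 8 × 7!.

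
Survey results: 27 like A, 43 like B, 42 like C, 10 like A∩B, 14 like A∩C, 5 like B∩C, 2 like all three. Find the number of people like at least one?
85

Explanation: |A∪B∪C| = 27+43+42-10-14-5+2 = 85.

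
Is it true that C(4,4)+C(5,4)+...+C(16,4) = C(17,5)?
Hockey stick identity gives Σ = C(17,5) = 6,188; RHS C(17,5) = 6,188.

Answer: True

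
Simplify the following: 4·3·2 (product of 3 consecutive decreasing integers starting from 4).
24

Working:
This is P(4,3) = 4!/(1)! = 24.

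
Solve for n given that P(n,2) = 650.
26
P(n,2) = n(n−1) is increasing in n; n(n−1) ≈ (n−0.5)^2 = 650 gives n ≈ 26.0. Check: P(24,2) = 552, P(25,2) = 600, P(26,2) = 650 ✓. So n = 26.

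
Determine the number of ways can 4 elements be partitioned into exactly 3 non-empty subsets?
This equals S(4,3), the Stirling number of the 2nd kind.
Using the Stirling recurrence: S(n,k) = k·S(n-1,k) + S(n-1,k-1)
S(4,3) = 3·S(3,3) + S(3,2)
         = 3·1 + 3
         = 3 + 3
         = 6
Final answer: 6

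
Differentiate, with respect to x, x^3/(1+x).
(3x^2(1+x) - x^3)/(1+x)²

Working:
Quotient rule: [3x^{2}(1+x) - x^3]/(1+x)².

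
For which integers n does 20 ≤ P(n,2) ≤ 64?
5, 6, 7, 8
P(4,2)=12; P(5,2)=20; P(6,2)=30; P(7,2)=42; P(8,2)=56; P(9,2)=72. So valid n = 5, 6, 7, 8.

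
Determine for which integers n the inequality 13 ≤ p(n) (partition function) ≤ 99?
7, 8, 9, 10, 11, 12

Tabulating p(n) via p(n) = p(n−1) + p(n−2) − p(n−5) − p(n−7) + …: p(6)=11; p(7)=15; p(8)=22; p(9)=30; p(10)=42; p(11)=56; p(12)=77; p(13)=101. So valid n = 7, 8, 9, 10, 11, 12.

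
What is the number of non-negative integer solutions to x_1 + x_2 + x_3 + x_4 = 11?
364

Solution: C(11+4-1, 4-1) = 364.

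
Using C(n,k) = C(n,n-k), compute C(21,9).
293,930

Explanation: C(21,9) = C(21,12) = 293,930.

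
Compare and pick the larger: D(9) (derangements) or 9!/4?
D(9)

D(9) = (9-1)·[D(8) + D(7)] = 8·[14,833 + 1,854] = 133,496; 9!/4 = 362,880/4 = 90,720.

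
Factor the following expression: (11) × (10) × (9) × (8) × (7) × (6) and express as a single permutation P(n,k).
P(11,6) = 11!/(5)!
Product of 6 consecutive descending integers starting at 11: P(11,6) = 11!/5! = 332,640.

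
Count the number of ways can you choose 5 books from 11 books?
462

Solution: C(11,5) = 11! / (5! × (11-5)!)
         = 11! / (5! × 6!)
         = 462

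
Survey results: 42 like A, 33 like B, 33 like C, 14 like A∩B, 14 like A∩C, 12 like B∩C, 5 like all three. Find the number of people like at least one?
73

Working:
|A∪B∪C| = 42+33+33-14-14-12+5 = 73.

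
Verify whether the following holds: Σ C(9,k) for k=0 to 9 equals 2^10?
Binomial theorem: Σ C(9,k) = (1+1)^9 = 2^9 = 512; RHS 2^10 = 1,024.
Final answer: False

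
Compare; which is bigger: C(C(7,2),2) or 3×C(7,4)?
C(C(7,2),2)=210, 3×C(7,4)=105.
Final answer: C(C(7,2),2)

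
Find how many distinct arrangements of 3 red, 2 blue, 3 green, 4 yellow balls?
277,200

Working:
Multinomial: 12!/(3! × 2! × 3! × 4!) = 277,200.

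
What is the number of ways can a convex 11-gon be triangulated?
4,862

Working:
Using the Catalan number formula: C_n = C(2n, n) / (n+1)
C_9 = C(18, 9) / (9+1)
     = 48620 / 10
     = 4,862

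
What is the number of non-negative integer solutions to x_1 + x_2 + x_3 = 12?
91

Explanation: C(12+3-1, 3-1) = 91.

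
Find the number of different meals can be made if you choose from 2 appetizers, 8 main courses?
16

Explanation: By the multiplication principle: 2 × 8 = 16.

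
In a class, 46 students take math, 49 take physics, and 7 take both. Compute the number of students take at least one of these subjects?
|A∪B| = |A|+|B|-|A∩B| = 46+49-7 = 88.
Final answer: 88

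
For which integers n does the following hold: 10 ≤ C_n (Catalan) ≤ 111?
4, 5

Reasoning: C_3=5; C_4=14; C_5=42; C_6=132. So valid n = 4, 5.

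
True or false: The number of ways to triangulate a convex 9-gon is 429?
True

Working:
Triangulations of a convex 9-gon are counted by the Catalan number C_7: C_7 = C(14,7)/(7+1) = 3,432/8 = 429.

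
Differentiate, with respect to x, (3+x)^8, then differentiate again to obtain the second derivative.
First derivative: 8(3+x)^{7}. Second derivative: 8·7·(3+x)^{6} = 56(3+x)^{6}.
Final answer: 56(3+x)^6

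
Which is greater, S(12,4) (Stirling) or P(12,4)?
S(12,4) = 4·S(11,4) + S(11,3) = 4·145,750 + 28,501 = 611,501; P(12,4) = 11,880.

Answer: S(12,4)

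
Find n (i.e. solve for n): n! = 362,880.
9

Solution: n! is strictly increasing. 7! = 5,040, 8! = 40,320, 9! = 362,880 ✓. So n = 9.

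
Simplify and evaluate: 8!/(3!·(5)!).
56

Working:
This is C(8,3) = 56.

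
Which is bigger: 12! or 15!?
15!

Reasoning: 12!=479,001,600, 15!=1,307,674,368,000. 15! > 12!.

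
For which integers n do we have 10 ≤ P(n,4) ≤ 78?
4

P(3,4)=0; P(4,4)=24; P(5,4)=120. So valid n = 4.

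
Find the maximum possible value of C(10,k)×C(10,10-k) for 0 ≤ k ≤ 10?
C(10,k)·C(10,10-k) = C(10,k)², maximised at the centre k = 5: C(10,5)² = 63,504.
Final answer: 63,504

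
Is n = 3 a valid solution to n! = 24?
3! = 3·2! = 3·2 = 6, which does not equal 24.

Answer: No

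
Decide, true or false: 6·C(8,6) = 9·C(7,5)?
False
Absorption identity k·C(n,k) = n·C(n-1,k-1). LHS = 6·28 = 168; RHS = 9·21 = 189.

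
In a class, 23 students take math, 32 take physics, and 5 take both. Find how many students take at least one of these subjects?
|A∪B| = |A|+|B|-|A∩B| = 23+32-5 = 50.
Final answer: 50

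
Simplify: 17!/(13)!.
This equals 17×16×...×14 = 57,120.
Final answer: 57,120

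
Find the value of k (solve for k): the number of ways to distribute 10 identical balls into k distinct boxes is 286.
4
Stars and bars: the count is C(10+k−1, k−1), increasing in k. k=2: C(11,1) = 11, k=3: C(12,2) = 66, k=4: C(13,3) = 286 ✓. So k = 4.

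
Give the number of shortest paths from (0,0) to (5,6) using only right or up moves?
Choose 5 rights from 11 moves: C(11,5) = 462.
Final answer: 462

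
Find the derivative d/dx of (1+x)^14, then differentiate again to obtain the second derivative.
First derivative: 14(1+x)^{13}. Second derivative: 14·13·(1+x)^{12} = 182(1+x)^{12}.
Final answer: 182(1+x)^12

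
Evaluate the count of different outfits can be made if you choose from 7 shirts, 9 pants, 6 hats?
378
By the multiplication principle: 7 × 9 × 6 = 378.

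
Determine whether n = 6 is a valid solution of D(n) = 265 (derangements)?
D(6) = (6-1)·[D(5) + D(4)] = 5·[44 + 9] = 265, which equals 265.
Final answer: Yes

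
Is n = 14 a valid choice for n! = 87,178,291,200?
14! = 14·13! = 14·6,227,020,800 = 87,178,291,200, which equals 87,178,291,200.
Final answer: Yes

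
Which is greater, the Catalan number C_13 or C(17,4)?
C_13

Reasoning: C_13 = C(26,13)/(13+1) = 10,400,600/14 = 742,900; C(17,4) = 2,380.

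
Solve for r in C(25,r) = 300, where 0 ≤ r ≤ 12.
2

C(25,r) is increasing for 0 ≤ r ≤ 12. Stepping up (C(25,r+1) = C(25,r)·(25−r)/(r+1)): C(25,1) = 25, C(25,2) = 300 ✓. So r = 2.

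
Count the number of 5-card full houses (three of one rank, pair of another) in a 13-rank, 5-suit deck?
15,600

Reasoning: Triple rank: 13. Triple suits: C(5,3)=10. Pair rank: 12. Pair suits: C(5,2)=10. Total: 15,600.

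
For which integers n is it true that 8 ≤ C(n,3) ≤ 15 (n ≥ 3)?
5

Reasoning: C(4,3)=4; C(5,3)=10; C(6,3)=20. So valid n = 5.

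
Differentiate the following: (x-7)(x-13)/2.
d/dx[(x-7)(x-13)] = (x-13) + (x-7) = 2x - 20. Dividing by 2 gives (2x - 20)/2.
Final answer: (2x - 20)/2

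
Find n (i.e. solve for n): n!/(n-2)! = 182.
14
n!/(n-2)! = n×(n-1), a product of 2 consecutive integers ≈ (n−0.5)^2. 182^(1/2) + 0.5 ≈ 14.0; check n = 14: 14×13 = 182 ✓. So n = 14.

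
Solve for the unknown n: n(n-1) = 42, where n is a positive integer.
7

Explanation: n² − n − 42 = 0, so n = (1 ± √(1 + 4·42))/2 = (1 ± √169)/2 = (1 ± 13)/2, i.e. n = 7 or n = -6. Taking the positive root, n = 7 (check: 7×6 = 42).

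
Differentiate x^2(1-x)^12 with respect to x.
2x^1(1-x)^12 - 12x^2(1-x)^11

Solution: Product rule: 2x^{1}(1-x)^{12} + x^2·(-12)(1-x)^{11}.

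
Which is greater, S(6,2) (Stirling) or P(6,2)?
S(6,2)

Solution: S(6,2) = 2·S(5,2) + S(5,1) = 2·15 + 1 = 31; P(6,2) = 30.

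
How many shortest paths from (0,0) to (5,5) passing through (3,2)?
100

Explanation: To (3,2): C(5,3)=10. From there: C(5,2)=10. Total: 100.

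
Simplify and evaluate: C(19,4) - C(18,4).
816

Explanation: C(19,4) - C(18,4) = C(18,3) = 816.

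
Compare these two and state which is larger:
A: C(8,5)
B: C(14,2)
B

Working:
A=C(8,5)=56, B=C(14,2)=91.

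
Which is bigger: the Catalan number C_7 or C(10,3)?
C_7

Reasoning: C_7 = C(14,7)/(7+1) = 3,432/8 = 429; C(10,3) = 120.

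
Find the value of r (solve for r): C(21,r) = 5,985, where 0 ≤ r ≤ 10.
4

Reasoning: C(21,r) is increasing for 0 ≤ r ≤ 10. Stepping up (C(21,r+1) = C(21,r)·(21−r)/(r+1)): C(21,1) = 21, C(21,2) = 210, C(21,3) = 1,330, C(21,4) = 5,985 ✓. So r = 4.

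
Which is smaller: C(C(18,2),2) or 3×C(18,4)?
C(C(18,2),2)=11,628, 3×C(18,4)=9,180.
Final answer: 3×C(18,4)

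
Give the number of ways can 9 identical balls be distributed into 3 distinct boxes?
55

Reasoning: C(9+3-1, 3-1) = C(11, 2) = 55.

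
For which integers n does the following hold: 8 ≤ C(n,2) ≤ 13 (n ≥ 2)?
C(4,2)=6; C(5,2)=10; C(6,2)=15. So valid n = 5.
Final answer: 5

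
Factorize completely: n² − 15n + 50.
Seek roots whose sum is 15 and product is 50: (5, 10). So n² − 15n + 50 = (n − 5)(n − 10).

Answer: (n − 5)(n − 10)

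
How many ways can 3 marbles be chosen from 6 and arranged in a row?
120

Working:
P(6,3) = 6!/(6-3)! = 120.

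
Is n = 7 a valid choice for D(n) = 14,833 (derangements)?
No

D(7) = (7-1)·[D(6) + D(5)] = 6·[265 + 44] = 1,854, which does not equal 14,833.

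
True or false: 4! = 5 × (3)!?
False

4! = 4 × 3! = 24, but 5 × 3! = 30.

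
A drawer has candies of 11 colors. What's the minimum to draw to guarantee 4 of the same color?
34

Solution: Worst case: 3 of each = 33. One more: 34.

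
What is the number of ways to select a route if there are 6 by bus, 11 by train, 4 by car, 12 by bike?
33

By the addition principle: 6 + 11 + 4 + 12 = 33.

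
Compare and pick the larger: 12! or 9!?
12!

Reasoning: 12!=479,001,600, 9!=362,880. 12! > 9!.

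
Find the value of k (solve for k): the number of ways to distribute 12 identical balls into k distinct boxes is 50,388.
8

Working:
Stars and bars: the count is C(12+k−1, k−1), increasing in k. k=6: C(17,5) = 6,188, k=7: C(18,6) = 18,564, k=8: C(19,7) = 50,388 ✓. So k = 8.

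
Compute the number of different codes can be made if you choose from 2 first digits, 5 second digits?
By the multiplication principle: 2 × 5 = 10.

Answer: 10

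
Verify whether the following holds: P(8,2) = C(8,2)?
False

Explanation: P(8,2) = 56 but C(8,2) = 28; they differ by a factor of 2! = 2, so the statement does not hold.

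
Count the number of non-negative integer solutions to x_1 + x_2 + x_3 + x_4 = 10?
286

Explanation: C(10+4-1, 4-1) = 286.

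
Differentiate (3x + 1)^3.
Chain rule: 3(3x+1)^{2} × 3 = 9(3x+1)^{2}.

Answer: 9(3x + 1)^2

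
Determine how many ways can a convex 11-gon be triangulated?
4,862

Reasoning: Using the Catalan number formula: C_n = C(2n, n) / (n+1)
C_9 = C(18, 9) / (9+1)
     = 48620 / 10
     = 4,862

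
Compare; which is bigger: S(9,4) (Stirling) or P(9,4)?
S(9,4) = 4·S(8,4) + S(8,3) = 4·1,701 + 966 = 7,770; P(9,4) = 3,024.
Final answer: S(9,4)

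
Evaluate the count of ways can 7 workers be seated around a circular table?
720

Solution: Circular arrangements: (7-1)! = 720.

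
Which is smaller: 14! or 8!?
8!

Working:
14!=87,178,291,200, 8!=40,320. 14! > 8!.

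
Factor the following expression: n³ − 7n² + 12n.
n(n − 3)(n − 4)
n³ − 7n² + 12n = n(n² − 7n + 12) = n(n − 3)(n − 4).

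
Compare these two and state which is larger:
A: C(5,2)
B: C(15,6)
B

A=C(5,2)=10, B=C(15,6)=5,005.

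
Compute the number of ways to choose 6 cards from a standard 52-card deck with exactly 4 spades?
529,815

Working:
13 spades and 39 non-spades: C(13,4) × C(39,2) = 715 × 741 = 529,815.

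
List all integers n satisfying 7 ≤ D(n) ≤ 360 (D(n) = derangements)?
Using D(n) = (n−1)[D(n−1) + D(n−2)] with D(1)=0, D(2)=1: D(3)=2; D(4)=9; D(5)=44; D(6)=265; D(7)=1,854. So valid n = 4, 5, 6.
Final answer: 4, 5, 6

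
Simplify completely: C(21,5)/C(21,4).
17/5

Solution: C(n,k+1)/C(n,k) = (n−k)/(k+1). Here (21−4)/(4+1) = 17/5 = 17/5.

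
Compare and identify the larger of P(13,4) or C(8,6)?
P(13,4)=17,160, C(8,6)=28.
Final answer: P(13,4)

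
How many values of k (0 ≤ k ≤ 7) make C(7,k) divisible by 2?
0
Checking C(7,k) mod 2 for k = 0..7: none are divisible by 2. Count = 0.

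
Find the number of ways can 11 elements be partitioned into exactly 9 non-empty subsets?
1,155

Reasoning: This equals S(11,9), the Stirling number of the 2nd kind.
Using the Stirling recurrence: S(n,k) = k·S(n-1,k) + S(n-1,k-1)
S(11,9) = 9·S(10,9) + S(10,8)
         = 9·45 + 750
         = 405 + 750
         = 1,155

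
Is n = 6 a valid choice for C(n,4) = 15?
Yes

C(6,4) = 6·5·4·3/4! = 360/24 = 15, which equals 15.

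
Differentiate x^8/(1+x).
Quotient rule: [8x^{7}(1+x) - x^8]/(1+x)².

Answer: (8x^7(1+x) - x^8)/(1+x)²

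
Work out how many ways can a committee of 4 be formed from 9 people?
C(9,4) = 9! / (4! × (9-4)!)
         = 9! / (4! × 5!)
         = 126

Answer: 126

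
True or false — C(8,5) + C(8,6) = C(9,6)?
True

Reasoning: Pascal's identity: LHS = 56 + 28 = 84; RHS = C(9,6) = 84. Both sides agree, so the statement holds.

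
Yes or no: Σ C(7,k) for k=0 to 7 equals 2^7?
Yes

Explanation: Binomial theorem: Σ C(7,k) = (1+1)^7 = 2^7 = 128; RHS 2^7 = 128.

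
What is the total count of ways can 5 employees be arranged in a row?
120

Reasoning: Arrangements of 5 distinct objects: 5! = 120.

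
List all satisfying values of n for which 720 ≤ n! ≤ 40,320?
n! is strictly increasing; 6! = 720 and 8! = 40,320, so valid n = 6, 7, 8.
Final answer: 6, 7, 8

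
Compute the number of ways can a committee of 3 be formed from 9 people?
C(9,3) = 9! / (3! × (9-3)!)
         = 9! / (3! × 6!)
         = 84

Answer: 84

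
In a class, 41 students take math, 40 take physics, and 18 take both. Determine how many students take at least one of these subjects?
63

|A∪B| = |A|+|B|-|A∩B| = 41+40-18 = 63.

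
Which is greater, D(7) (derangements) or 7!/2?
7!/2

Explanation: D(7) = (7-1)·[D(6) + D(5)] = 6·[265 + 44] = 1,854; 7!/2 = 5,040/2 = 2,520.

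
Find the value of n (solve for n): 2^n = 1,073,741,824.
1,073,741,824 = 1,024 × 1,024 × 1,024 = 2^10 × 2^10 × 2^10 = 2^30, so n = 30.
Final answer: 30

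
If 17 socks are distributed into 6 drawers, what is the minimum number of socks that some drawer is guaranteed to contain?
3

Explanation: Pigeonhole: ⌈17/6⌉ = 3.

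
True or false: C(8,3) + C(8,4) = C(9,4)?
Pascal's identity C(n,k) + C(n,k+1) = C(n+1,k+1): 56 + 70 = 126 = C(9,4).
Final answer: True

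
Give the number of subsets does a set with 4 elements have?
16

Each element can be included or excluded: 2^4 = 16.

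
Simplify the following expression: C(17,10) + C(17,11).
31,824

By Pascal's identity: C(18,11) = 31,824.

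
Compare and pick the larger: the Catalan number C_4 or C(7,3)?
C(7,3)
C_4 = C(8,4)/(4+1) = 70/5 = 14; C(7,3) = 35.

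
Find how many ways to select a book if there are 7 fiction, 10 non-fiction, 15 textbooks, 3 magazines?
35

Working:
By the addition principle: 7 + 10 + 15 + 3 = 35.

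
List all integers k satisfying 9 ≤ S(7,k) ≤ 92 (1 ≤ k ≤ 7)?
2, 6

Working:
S(7,1)=1; S(7,2)=63; S(7,3)=301; S(7,4)=350; S(7,5)=140; S(7,6)=21; S(7,7)=1. So valid k = 2, 6.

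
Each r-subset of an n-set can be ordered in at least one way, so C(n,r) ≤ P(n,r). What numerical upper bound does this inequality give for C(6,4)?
360

P(6,4) = 6·5·4·3 = 360, so C(6,4) ≤ 360. (The bound is loose by a factor of 4! = 24: C(6,4) = 360/24 = 15.)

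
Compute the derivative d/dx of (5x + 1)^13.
65(5x + 1)^12

Chain rule: 13(5x+1)^{12} × 5 = 65(5x+1)^{12}.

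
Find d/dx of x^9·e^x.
(9x^8 + x^9)e^x
Product rule: d/dx[x^9]·e^x + x^9·d/dx[e^x] = 9x^{8}e^x + x^9e^x.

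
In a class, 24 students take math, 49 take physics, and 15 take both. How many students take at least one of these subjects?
58

Working:
|A∪B| = |A|+|B|-|A∩B| = 24+49-15 = 58.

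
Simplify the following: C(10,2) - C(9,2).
9

Explanation: C(10,2) - C(9,2) = C(9,1) = 9.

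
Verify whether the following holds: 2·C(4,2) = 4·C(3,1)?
True

Reasoning: Absorption identity k·C(n,k) = n·C(n-1,k-1). LHS = 2·6 = 12; RHS = 4·3 = 12.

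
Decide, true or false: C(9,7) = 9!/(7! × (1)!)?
False

Working:
The correct denominator is 7!×2!, giving C(9,7) = 36; the stated RHS is 9!/(7!×1!) = 72 ≠ 36, so the statement does not hold.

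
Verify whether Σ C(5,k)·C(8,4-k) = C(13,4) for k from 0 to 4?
Vandermonde's identity gives C(13,4) = 715; RHS C(13,4) = 715.
Final answer: True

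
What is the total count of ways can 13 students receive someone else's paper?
2,290,792,932

Using D(n) = (n-1)[D(n-1) + D(n-2)]:
D(13) = (13-1) × [D(12) + D(11)]
      = 12 × [176214841 + 14684570]
      = 12 × 190899411
      = 2,290,792,932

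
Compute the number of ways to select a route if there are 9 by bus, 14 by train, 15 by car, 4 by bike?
42

Explanation: By the addition principle: 9 + 14 + 15 + 4 = 42.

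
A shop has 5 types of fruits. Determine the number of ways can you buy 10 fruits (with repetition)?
1,001

Reasoning: Stars and bars: C(10+5-1, 10) = C(14, 10) = 1,001.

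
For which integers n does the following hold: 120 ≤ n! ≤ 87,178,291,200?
5, 6, 7, 8, 9, 10, 11, 12, 13, 14
n! is strictly increasing; 5! = 120 and 14! = 87,178,291,200, so valid n = 5, 6, 7, 8, 9, 10, 11, 12, 13, 14.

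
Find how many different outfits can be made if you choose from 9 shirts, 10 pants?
90

Solution: By the multiplication principle: 9 × 10 = 90.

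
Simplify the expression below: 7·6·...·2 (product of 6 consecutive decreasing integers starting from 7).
5,040

This is P(7,6) = 7!/(1)! = 5,040.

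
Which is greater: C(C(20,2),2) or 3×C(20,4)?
C(C(20,2),2)

Explanation: C(C(20,2),2)=17,955, 3×C(20,4)=14,535.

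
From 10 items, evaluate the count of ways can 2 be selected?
45

Working:
C(10,2) = 10! / (2! × (10-2)!)
         = 10! / (2! × 8!)
         = 45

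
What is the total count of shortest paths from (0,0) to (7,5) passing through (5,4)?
To (5,4): C(9,5)=126. From there: C(3,2)=3. Total: 378.

Answer: 378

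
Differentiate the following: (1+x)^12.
Using the power rule: d/dx (1+x)^12 = 12(1+x)^{11}.

Answer: 12(1+x)^11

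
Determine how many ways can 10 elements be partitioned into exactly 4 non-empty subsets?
34,105

Solution: This equals S(10,4), the Stirling number of the 2nd kind.
Using the Stirling recurrence: S(n,k) = k·S(n-1,k) + S(n-1,k-1)
S(10,4) = 4·S(9,4) + S(9,3)
         = 4·7770 + 3025
         = 31080 + 3025
         = 34,105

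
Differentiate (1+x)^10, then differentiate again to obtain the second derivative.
90(1+x)^8
First derivative: 10(1+x)^{9}. Second derivative: 10·9·(1+x)^{8} = 90(1+x)^{8}.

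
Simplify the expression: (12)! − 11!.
(12)! − 11! = (12)·11! − 11! = (12−1)·11! = 11·11! = 439,084,800.

Answer: 439,084,800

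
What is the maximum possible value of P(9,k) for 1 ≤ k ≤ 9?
P(9,k) increases in k, so maximum at k = 9: 9! = 362,880.

Answer: 362,880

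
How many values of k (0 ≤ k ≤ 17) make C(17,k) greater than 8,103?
6

Solution: Row 17 is unimodal and symmetric about k=17/2. C(17,5)=6,188 ≤ 8,103; C(17,6)=12,376 > 8,103; by symmetry C(17,k) > 8,103 for k = 6..11. That's 11 - 6 + 1 = 6 values.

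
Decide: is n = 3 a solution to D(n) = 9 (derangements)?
D(3) = (3-1)·[D(2) + D(1)] = 2·[1 + 0] = 2, which does not equal 9.

Answer: No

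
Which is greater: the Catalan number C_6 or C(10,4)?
C(10,4)
C_6 = C(12,6)/(6+1) = 924/7 = 132; C(10,4) = 210.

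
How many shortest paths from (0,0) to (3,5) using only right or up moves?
56

Reasoning: Choose 3 rights from 8 moves: C(8,3) = 56.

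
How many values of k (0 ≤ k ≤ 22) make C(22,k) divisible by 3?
11

Checking C(22,k) mod 3 for k = 0..22: divisible at k = 2, 5, 6, 7, 8, 11, 14, 15, 16, 17, 20. That's 11 values.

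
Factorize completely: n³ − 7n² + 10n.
n(n − 2)(n − 5)

Solution: n³ − 7n² + 10n = n(n² − 7n + 10) = n(n − 2)(n − 5).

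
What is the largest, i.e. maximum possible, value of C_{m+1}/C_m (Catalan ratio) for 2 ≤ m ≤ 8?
17/5

C_{m+1}/C_m = 2(2m+1)/(m+2), which increases with m. Maximum at m = 8: 2·17/10 = 17/5.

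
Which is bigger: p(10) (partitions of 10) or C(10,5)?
Pentagonal recurrence p(n) = p(n−1) + p(n−2) − p(n−5) − p(n−7) + …: p(10) = p(9) + p(8) − p(5) − p(3) = 30 + 22 − 7 − 3 = 42; C(10,5) = 252.
Final answer: C(10,5)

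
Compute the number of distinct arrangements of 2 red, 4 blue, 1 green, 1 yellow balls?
840

Reasoning: Multinomial: 8!/(2! × 4! × 1! × 1!) = 840.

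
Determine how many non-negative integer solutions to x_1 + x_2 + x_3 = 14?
120

Working:
C(14+3-1, 3-1) = 120.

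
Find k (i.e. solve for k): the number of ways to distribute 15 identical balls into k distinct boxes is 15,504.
6

Explanation: Stars and bars: the count is C(15+k−1, k−1), increasing in k. k=4: C(18,3) = 816, k=5: C(19,4) = 3,876, k=6: C(20,5) = 15,504 ✓. So k = 6.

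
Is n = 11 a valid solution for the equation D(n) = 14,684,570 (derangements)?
Yes

Explanation: D(11) = (11-1)·[D(10) + D(9)] = 10·[1,334,961 + 133,496] = 14,684,570, which equals 14,684,570.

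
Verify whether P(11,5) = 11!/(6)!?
True

Working:
Permutation formula P(n,k) = n!/(n-k)!: 11!/6! = 39,916,800/720 = 55,440 = P(11,5). The statement holds.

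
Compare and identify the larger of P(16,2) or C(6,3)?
P(16,2)=240, C(6,3)=20.
Final answer: P(16,2)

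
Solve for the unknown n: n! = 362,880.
n! is strictly increasing. 7! = 5,040, 8! = 40,320, 9! = 362,880 ✓. So n = 9.
Final answer: 9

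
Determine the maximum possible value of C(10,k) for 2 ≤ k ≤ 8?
252

C(10,k) is maximised at the centre of the row: C(10,5) = 252.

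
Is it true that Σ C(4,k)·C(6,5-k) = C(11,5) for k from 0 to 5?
False

Working:
Vandermonde's identity gives C(10,5) = 252; RHS C(11,5) = 462.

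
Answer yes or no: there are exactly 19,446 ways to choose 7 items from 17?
No

Reasoning: C(17,7) = 19,448 ≠ 19446.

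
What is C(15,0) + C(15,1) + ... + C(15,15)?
32,768

Explanation: Sum of binomial coefficients = 2^15 = 32,768.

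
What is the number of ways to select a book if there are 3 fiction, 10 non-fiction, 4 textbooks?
17

Solution: By the addition principle: 3 + 10 + 4 = 17.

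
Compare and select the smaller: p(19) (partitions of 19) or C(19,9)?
p(19)

Working:
Pentagonal recurrence p(n) = p(n−1) + p(n−2) − p(n−5) − p(n−7) + …: p(19) = p(18) + p(17) − p(14) − p(12) + p(7) + p(4) = 385 + 297 − 135 − 77 + 15 + 5 = 490; C(19,9) = 92,378.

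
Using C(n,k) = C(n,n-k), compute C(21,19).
210

Reasoning: C(21,19) = C(21,2) = 210.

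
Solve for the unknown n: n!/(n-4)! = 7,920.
11
n!/(n-4)! = n×(n-1)×(n-2)×(n-3), a product of 4 consecutive integers ≈ (n−1.5)^4. 7,920^(1/4) + 1.5 ≈ 10.9; check n = 11: 11×10×9×8 = 7,920 ✓. So n = 11.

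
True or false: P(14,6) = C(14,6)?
False

Solution: P(14,6) = 2,162,160 and C(14,6) = 3,003; P(n,r) = r! × C(n,r) so P > C whenever r ≥ 2.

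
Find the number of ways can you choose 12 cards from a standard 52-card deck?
206,379,406,870

Reasoning: C(52,12) = 206,379,406,870.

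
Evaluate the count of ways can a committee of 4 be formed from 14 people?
1,001

C(14,4) = 14! / (4! × (14-4)!)
         = 14! / (4! × 10!)
         = 1,001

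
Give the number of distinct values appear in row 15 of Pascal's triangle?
Row 15 has entries C(15,0)..C(15,15); by symmetry C(15,k)=C(15,15-k), giving 8 distinct values.
Final answer: 8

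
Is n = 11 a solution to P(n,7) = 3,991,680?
No

Explanation: P(11,7) = 11·10·9·8·7·6·5 = 1,663,200, which does not equal 3,991,680.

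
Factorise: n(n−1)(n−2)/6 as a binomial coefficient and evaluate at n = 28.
C(n,3); C(28,3) = 3,276

n(n−1)(n−2)/6 = n!/(3!(n−3)!) = C(n,3). At n = 28: C(28,3) = 3,276.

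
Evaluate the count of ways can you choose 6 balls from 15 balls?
C(15,6) = 15! / (6! × (15-6)!)
         = 15! / (6! × 9!)
         = 5,005
Final answer: 5,005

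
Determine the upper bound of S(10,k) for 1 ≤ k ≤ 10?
Row S(10,k) for k = 1..10 (via S(n,k) = k·S(n−1,k) + S(n−1,k−1)): 1, 511, 9,330, 34,105, 42,525, 22,827, 5,880, 750, 45, 1. The row is unimodal; maximum at k = 5: 42,525.
Final answer: 42,525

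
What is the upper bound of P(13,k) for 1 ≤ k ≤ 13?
6,227,020,800

P(13,k) increases in k, so maximum at k = 13: 13! = 6,227,020,800.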